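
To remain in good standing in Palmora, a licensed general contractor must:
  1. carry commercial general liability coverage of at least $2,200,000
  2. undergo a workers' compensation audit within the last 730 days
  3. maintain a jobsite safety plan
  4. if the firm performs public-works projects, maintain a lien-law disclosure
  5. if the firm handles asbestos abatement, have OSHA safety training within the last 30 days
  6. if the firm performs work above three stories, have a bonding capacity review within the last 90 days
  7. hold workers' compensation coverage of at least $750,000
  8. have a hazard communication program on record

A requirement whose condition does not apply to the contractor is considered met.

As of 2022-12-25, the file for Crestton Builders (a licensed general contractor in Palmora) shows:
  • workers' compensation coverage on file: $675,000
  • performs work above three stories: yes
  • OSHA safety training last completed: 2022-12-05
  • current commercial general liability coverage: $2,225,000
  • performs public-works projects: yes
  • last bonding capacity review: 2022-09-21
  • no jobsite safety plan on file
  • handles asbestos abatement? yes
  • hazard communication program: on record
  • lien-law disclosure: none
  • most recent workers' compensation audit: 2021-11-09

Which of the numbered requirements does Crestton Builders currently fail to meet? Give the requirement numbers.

3, 4, 6, 7

1. commercial general liability coverage $2,225,000 ≥ $2,200,000 → met
2. workers' compensation audit 411 days ago vs limit 730 → met
3. jobsite safety plan absent → not met
4. condition 'performs public-works projects' holds; lien-law disclosure absent → not met
5. condition 'handles asbestos abatement' holds; OSHA safety training 20 days ago vs limit 30 → met
6. condition 'performs work above three stories' holds; bonding capacity review 95 days ago vs limit 90 → not met
7. workers' compensation coverage $675,000 < $750,000 → not met
8. hazard communication program present → met
Not met: 3, 4, 6, 7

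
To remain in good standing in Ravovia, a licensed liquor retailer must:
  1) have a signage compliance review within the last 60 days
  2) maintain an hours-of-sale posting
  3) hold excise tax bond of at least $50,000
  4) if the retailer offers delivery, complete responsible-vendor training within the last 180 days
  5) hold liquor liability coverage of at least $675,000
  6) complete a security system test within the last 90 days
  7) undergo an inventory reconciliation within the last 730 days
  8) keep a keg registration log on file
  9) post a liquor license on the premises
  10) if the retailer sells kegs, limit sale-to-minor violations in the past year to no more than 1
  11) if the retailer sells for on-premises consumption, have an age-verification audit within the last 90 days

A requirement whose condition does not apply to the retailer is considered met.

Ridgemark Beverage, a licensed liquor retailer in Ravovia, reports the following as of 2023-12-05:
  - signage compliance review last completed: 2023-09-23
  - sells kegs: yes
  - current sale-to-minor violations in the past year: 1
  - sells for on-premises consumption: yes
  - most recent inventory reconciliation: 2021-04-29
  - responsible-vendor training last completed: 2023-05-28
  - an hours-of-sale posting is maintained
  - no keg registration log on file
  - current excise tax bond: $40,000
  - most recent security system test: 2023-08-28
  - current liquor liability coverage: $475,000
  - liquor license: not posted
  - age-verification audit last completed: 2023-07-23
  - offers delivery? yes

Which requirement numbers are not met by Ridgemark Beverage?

1, 3, 4, 5, 6, 7, 8, 9, 11

1. signage compliance review 73 days ago vs limit 60 → not met
2. hours-of-sale posting present → met
3. excise tax bond $40,000 < $50,000 → not met
4. condition 'offers delivery' holds; responsible-vendor training 191 days ago vs limit 180 → not met
5. liquor liability coverage $475,000 < $675,000 → not met
6. security system test 99 days ago vs limit 90 → not met
7. inventory reconciliation 950 days ago vs limit 730 → not met
8. keg registration log absent → not met
9. liquor license absent → not met
10. condition 'sells kegs' holds; sale-to-minor violations in the past year 1 ≤ 1 → met
11. condition 'sells for on-premises consumption' holds; age-verification audit 135 days ago vs limit 90 → not met
Not met: 1, 3, 4, 5, 6, 7, 8, 9, 11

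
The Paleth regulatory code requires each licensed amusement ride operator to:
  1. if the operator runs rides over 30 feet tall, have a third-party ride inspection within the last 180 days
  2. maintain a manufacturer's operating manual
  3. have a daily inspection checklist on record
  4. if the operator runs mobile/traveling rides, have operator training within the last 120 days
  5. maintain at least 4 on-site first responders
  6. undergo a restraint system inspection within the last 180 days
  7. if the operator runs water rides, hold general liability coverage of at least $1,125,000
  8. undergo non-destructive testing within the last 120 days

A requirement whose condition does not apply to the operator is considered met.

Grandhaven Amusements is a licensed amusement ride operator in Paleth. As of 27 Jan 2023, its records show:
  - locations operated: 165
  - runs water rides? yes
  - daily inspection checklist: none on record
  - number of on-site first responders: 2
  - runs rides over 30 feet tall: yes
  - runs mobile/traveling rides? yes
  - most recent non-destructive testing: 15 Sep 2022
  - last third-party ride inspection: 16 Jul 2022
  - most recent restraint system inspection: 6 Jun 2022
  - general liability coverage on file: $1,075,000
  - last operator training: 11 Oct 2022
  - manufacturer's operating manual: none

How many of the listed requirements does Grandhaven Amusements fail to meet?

7

1. condition 'runs rides over 30 feet tall' holds; third-party ride inspection 195 days ago vs limit 180 → not met
2. manufacturer's operating manual absent → not met
3. daily inspection checklist absent → not met
4. condition 'runs mobile/traveling rides' holds; operator training 108 days ago vs limit 120 → met
5. on-site first responders 2 < 4 → not met
6. restraint system inspection 235 days ago vs limit 180 → not met
7. condition 'runs water rides' holds; general liability coverage $1,075,000 < $1,125,000 → not met
8. non-destructive testing 134 days ago vs limit 120 → not met
Not met: 7 of 8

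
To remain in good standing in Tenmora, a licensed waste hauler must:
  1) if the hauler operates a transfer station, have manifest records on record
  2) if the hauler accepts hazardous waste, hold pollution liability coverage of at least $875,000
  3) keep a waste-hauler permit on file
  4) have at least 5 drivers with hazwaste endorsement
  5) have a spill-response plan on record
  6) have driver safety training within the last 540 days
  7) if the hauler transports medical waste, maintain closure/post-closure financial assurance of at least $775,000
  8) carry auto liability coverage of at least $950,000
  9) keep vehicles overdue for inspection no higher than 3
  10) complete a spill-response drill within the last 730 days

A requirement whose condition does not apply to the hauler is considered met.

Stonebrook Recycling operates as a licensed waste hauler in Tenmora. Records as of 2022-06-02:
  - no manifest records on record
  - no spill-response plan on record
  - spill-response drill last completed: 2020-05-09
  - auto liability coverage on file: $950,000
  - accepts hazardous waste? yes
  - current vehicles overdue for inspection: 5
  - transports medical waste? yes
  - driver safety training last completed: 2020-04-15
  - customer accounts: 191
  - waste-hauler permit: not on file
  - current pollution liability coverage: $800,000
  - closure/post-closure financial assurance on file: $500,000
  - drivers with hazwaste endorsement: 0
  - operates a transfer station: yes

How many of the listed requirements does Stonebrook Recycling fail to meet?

1. condition 'operates a transfer station' holds; manifest records absent → not met
2. condition 'accepts hazardous waste' holds; pollution liability coverage $800,000 < $875,000 → not met
3. waste-hauler permit absent → not met
4. drivers with hazwaste endorsement 0 < 5 → not met
5. spill-response plan absent → not met
6. driver safety training 778 days ago vs limit 540 → not met
7. condition 'transports medical waste' holds; closure/post-closure financial assurance $500,000 < $775,000 → not met
8. auto liability coverage $950,000 ≥ $950,000 → met
9. vehicles overdue for inspection 5 > 3 → not met
10. spill-response drill 754 days ago vs limit 730 → not met
Not met: 9 of 10

9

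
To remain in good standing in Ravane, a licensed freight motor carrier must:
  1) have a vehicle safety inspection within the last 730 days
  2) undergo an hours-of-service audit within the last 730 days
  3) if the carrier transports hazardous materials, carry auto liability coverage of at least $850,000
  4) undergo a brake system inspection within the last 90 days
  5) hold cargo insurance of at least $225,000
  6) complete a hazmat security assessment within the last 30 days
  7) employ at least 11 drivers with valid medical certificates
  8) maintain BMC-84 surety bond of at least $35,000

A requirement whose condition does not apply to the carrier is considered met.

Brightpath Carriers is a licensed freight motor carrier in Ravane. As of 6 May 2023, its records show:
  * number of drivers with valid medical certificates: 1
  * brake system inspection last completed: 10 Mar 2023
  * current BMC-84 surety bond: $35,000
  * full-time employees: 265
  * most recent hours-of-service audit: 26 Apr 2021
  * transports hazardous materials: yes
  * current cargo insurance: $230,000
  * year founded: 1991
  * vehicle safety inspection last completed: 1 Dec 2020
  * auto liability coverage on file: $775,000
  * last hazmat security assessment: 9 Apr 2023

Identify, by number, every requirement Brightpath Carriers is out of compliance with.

1, 2, 3, 7

1. vehicle safety inspection 886 days ago vs limit 730 → not met
2. hours-of-service audit 740 days ago vs limit 730 → not met
3. condition 'transports hazardous materials' holds; auto liability coverage $775,000 < $850,000 → not met
4. brake system inspection 57 days ago vs limit 90 → met
5. cargo insurance $230,000 ≥ $225,000 → met
6. hazmat security assessment 27 days ago vs limit 30 → met
7. drivers with valid medical certificates 1 < 11 → not met
8. BMC-84 surety bond $35,000 ≥ $35,000 → met
Not met: 1, 2, 3, 7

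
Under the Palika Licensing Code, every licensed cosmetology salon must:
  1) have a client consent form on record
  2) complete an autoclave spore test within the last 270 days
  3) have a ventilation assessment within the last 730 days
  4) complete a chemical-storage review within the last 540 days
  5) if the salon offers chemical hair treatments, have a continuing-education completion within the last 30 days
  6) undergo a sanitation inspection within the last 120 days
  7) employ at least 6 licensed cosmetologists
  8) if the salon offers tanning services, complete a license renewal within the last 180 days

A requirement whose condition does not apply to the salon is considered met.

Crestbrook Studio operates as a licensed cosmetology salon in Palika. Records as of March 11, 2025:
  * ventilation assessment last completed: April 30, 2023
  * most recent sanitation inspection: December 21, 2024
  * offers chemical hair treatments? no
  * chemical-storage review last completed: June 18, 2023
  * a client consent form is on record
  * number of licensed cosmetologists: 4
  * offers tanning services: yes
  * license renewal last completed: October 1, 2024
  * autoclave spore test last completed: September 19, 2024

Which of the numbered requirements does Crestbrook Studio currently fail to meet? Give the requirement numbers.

1. client consent form present → met
2. autoclave spore test 173 days ago vs limit 270 → met
3. ventilation assessment 681 days ago vs limit 730 → met
4. chemical-storage review 632 days ago vs limit 540 → not met
5. condition 'offers chemical hair treatments' does not hold → requirement n/a → met
6. sanitation inspection 80 days ago vs limit 120 → met
7. licensed cosmetologists 4 < 6 → not met
8. condition 'offers tanning services' holds; license renewal 161 days ago vs limit 180 → met
Not met: 4, 7

4, 7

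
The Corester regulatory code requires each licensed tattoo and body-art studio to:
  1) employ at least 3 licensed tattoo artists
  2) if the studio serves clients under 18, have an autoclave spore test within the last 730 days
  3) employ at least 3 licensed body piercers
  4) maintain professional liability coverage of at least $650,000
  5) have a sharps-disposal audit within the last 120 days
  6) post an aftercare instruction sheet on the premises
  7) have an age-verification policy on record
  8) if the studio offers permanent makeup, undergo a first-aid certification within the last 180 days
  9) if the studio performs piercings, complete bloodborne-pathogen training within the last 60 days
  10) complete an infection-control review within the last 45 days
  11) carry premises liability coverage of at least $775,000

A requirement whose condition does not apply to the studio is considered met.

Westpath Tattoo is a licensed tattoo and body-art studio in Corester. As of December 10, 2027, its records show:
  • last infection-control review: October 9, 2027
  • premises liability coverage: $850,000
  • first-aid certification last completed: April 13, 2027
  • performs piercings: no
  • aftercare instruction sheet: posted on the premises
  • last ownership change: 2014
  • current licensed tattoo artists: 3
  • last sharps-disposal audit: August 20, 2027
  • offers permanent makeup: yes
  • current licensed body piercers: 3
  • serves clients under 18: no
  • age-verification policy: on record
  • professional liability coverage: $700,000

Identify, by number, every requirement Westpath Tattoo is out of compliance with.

8, 10

1. licensed tattoo artists 3 ≥ 3 → met
2. condition 'serves clients under 18' does not hold → requirement n/a → met
3. licensed body piercers 3 ≥ 3 → met
4. professional liability coverage $700,000 ≥ $650,000 → met
5. sharps-disposal audit 112 days ago vs limit 120 → met
6. aftercare instruction sheet present → met
7. age-verification policy present → met
8. condition 'offers permanent makeup' holds; first-aid certification 241 days ago vs limit 180 → not met
9. condition 'performs piercings' does not hold → requirement n/a → met
10. infection-control review 62 days ago vs limit 45 → not met
11. premises liability coverage $850,000 ≥ $775,000 → met
Not met: 8, 10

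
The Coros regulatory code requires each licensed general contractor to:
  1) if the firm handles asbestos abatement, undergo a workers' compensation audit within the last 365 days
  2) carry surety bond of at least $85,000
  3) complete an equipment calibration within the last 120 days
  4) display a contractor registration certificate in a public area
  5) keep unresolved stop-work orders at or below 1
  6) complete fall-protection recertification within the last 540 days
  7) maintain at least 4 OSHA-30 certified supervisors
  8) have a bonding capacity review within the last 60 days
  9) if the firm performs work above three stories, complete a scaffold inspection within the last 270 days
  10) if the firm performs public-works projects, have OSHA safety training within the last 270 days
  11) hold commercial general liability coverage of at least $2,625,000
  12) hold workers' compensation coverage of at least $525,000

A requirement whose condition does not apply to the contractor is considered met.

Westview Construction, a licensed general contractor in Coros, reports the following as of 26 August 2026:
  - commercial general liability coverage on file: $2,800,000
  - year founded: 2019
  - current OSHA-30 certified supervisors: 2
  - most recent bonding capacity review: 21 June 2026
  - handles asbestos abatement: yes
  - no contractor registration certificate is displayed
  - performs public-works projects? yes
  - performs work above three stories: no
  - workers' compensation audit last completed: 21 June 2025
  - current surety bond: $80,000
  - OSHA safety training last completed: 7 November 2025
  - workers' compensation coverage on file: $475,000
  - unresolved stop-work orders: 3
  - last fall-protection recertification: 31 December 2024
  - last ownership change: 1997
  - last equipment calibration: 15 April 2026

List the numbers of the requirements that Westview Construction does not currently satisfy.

1, 2, 3, 4, 5, 6, 7, 8, 10, 12

1. condition 'handles asbestos abatement' holds; workers' compensation audit 431 days ago vs limit 365 → not met
2. surety bond $80,000 < $85,000 → not met
3. equipment calibration 133 days ago vs limit 120 → not met
4. contractor registration certificate absent → not met
5. unresolved stop-work orders 3 > 1 → not met
6. fall-protection recertification 603 days ago vs limit 540 → not met
7. OSHA-30 certified supervisors 2 < 4 → not met
8. bonding capacity review 66 days ago vs limit 60 → not met
9. condition 'performs work above three stories' does not hold → requirement n/a → met
10. condition 'performs public-works projects' holds; OSHA safety training 292 days ago vs limit 270 → not met
11. commercial general liability coverage $2,800,000 ≥ $2,625,000 → met
12. workers' compensation coverage $475,000 < $525,000 → not met
Not met: 1, 2, 3, 4, 5, 6, 7, 8, 10, 12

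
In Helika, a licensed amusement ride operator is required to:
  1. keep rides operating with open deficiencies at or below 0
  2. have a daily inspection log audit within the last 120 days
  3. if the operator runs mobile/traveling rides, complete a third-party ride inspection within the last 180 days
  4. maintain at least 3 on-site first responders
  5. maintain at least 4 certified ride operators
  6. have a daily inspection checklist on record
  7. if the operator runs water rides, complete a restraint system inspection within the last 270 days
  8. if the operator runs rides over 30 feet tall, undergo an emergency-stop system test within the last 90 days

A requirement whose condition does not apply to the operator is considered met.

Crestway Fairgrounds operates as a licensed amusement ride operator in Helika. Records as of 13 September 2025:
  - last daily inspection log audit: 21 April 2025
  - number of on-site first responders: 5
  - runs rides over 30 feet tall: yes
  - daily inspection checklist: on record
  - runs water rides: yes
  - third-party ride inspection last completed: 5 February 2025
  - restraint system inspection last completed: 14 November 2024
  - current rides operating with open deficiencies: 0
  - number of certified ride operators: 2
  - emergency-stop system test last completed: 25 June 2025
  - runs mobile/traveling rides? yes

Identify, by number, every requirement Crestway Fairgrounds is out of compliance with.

2, 3, 5, 7

1. rides operating with open deficiencies 0 ≤ 0 → met
2. daily inspection log audit 145 days ago vs limit 120 → not met
3. condition 'runs mobile/traveling rides' holds; third-party ride inspection 220 days ago vs limit 180 → not met
4. on-site first responders 5 ≥ 3 → met
5. certified ride operators 2 < 4 → not met
6. daily inspection checklist present → met
7. condition 'runs water rides' holds; restraint system inspection 303 days ago vs limit 270 → not met
8. condition 'runs rides over 30 feet tall' holds; emergency-stop system test 80 days ago vs limit 90 → met
Not met: 2, 3, 5, 7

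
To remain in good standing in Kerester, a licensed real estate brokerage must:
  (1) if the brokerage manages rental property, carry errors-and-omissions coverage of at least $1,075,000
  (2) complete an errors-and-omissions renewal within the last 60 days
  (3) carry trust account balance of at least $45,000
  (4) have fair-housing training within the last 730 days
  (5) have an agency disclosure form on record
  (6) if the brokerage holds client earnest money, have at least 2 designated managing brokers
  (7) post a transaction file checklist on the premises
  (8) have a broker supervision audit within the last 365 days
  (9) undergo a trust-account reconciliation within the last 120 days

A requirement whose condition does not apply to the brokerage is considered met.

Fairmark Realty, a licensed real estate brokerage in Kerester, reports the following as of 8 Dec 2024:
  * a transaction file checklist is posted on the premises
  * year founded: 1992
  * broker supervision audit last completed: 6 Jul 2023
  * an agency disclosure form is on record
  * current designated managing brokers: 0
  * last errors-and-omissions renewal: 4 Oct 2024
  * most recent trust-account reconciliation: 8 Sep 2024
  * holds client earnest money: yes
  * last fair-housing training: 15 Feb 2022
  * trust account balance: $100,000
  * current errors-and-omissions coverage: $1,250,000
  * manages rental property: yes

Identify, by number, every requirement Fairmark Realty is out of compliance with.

2, 4, 6, 8

1. condition 'manages rental property' holds; errors-and-omissions coverage $1,250,000 ≥ $1,075,000 → met
2. errors-and-omissions renewal 65 days ago vs limit 60 → not met
3. trust account balance $100,000 ≥ $45,000 → met
4. fair-housing training 1027 days ago vs limit 730 → not met
5. agency disclosure form present → met
6. condition 'holds client earnest money' holds; designated managing brokers 0 < 2 → not met
7. transaction file checklist present → met
8. broker supervision audit 521 days ago vs limit 365 → not met
9. trust-account reconciliation 91 days ago vs limit 120 → met
Not met: 2, 4, 6, 8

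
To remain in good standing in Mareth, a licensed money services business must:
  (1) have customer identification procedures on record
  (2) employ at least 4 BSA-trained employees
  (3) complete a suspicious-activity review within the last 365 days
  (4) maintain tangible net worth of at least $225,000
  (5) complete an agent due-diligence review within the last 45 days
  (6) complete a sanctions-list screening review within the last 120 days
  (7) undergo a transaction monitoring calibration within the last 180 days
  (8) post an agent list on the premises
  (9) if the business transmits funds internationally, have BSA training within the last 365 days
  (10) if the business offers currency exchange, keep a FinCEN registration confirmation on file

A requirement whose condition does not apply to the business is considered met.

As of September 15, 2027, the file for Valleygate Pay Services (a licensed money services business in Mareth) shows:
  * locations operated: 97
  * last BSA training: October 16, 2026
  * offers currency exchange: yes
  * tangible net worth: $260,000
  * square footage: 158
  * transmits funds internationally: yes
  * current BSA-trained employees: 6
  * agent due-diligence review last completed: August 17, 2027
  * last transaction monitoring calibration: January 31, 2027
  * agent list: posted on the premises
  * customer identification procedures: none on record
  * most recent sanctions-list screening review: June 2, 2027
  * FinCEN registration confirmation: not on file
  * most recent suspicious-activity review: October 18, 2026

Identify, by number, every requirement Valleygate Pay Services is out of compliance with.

1, 7, 10

1. customer identification procedures absent → not met
2. BSA-trained employees 6 ≥ 4 → met
3. suspicious-activity review 332 days ago vs limit 365 → met
4. tangible net worth $260,000 ≥ $225,000 → met
5. agent due-diligence review 29 days ago vs limit 45 → met
6. sanctions-list screening review 105 days ago vs limit 120 → met
7. transaction monitoring calibration 227 days ago vs limit 180 → not met
8. agent list present → met
9. condition 'transmits funds internationally' holds; BSA training 334 days ago vs limit 365 → met
10. condition 'offers currency exchange' holds; FinCEN registration confirmation absent → not met
Not met: 1, 7, 10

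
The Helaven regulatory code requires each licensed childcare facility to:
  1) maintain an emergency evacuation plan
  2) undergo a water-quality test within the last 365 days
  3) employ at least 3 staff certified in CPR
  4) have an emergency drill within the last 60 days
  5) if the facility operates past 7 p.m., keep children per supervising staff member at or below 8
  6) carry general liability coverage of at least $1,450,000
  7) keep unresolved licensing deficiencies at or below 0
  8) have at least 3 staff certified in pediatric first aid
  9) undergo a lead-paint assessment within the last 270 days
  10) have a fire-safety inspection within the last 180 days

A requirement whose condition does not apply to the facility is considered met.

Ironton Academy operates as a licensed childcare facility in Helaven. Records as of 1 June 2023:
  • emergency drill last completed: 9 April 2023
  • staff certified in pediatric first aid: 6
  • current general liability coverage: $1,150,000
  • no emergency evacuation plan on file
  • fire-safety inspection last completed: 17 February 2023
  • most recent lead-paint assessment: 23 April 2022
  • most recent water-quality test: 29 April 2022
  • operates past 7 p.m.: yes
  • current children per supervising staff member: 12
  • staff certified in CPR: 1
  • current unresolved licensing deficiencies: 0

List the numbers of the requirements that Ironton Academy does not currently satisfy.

1, 2, 3, 5, 6, 9

1. emergency evacuation plan absent → not met
2. water-quality test 398 days ago vs limit 365 → not met
3. staff certified in CPR 1 < 3 → not met
4. emergency drill 53 days ago vs limit 60 → met
5. condition 'operates past 7 p.m.' holds; children per supervising staff member 12 > 8 → not met
6. general liability coverage $1,150,000 < $1,450,000 → not met
7. unresolved licensing deficiencies 0 ≤ 0 → met
8. staff certified in pediatric first aid 6 ≥ 3 → met
9. lead-paint assessment 404 days ago vs limit 270 → not met
10. fire-safety inspection 104 days ago vs limit 180 → met
Not met: 1, 2, 3, 5, 6, 9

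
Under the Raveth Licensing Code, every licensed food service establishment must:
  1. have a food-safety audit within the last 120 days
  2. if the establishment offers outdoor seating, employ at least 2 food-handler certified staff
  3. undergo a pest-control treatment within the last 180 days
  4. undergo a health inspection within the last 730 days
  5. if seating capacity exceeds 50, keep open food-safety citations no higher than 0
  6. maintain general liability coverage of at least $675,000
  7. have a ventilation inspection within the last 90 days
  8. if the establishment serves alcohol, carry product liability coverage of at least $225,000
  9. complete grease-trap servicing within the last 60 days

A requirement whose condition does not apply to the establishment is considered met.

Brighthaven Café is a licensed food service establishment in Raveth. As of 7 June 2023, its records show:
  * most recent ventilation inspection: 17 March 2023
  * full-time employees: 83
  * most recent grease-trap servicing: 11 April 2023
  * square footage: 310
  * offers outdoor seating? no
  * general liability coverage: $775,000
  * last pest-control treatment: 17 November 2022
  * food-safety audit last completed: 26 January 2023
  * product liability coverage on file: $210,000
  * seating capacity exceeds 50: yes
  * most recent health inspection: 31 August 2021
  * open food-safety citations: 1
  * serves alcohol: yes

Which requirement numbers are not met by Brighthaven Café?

1. food-safety audit 132 days ago vs limit 120 → not met
2. condition 'offers outdoor seating' does not hold → requirement n/a → met
3. pest-control treatment 202 days ago vs limit 180 → not met
4. health inspection 645 days ago vs limit 730 → met
5. condition 'seating capacity exceeds 50' holds; open food-safety citations 1 > 0 → not met
6. general liability coverage $775,000 ≥ $675,000 → met
7. ventilation inspection 82 days ago vs limit 90 → met
8. condition 'serves alcohol' holds; product liability coverage $210,000 < $225,000 → not met
9. grease-trap servicing 57 days ago vs limit 60 → met
Not met: 1, 3, 5, 8

1, 3, 5, 8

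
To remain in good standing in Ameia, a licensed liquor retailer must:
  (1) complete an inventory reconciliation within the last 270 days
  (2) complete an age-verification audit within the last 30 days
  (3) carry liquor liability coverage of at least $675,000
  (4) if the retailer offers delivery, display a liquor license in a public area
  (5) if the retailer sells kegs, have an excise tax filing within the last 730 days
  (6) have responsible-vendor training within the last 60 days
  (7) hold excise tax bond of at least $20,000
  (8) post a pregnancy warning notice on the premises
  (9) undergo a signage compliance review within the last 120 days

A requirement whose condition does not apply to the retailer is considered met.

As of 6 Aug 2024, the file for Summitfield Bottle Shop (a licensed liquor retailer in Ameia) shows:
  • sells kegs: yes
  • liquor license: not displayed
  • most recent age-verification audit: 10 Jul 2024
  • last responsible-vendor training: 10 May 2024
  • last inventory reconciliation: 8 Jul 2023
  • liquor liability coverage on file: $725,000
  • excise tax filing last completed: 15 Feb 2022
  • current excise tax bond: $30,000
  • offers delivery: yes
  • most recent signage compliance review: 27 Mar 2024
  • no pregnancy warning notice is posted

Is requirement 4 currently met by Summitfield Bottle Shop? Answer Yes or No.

No

4. condition 'offers delivery' holds; liquor license absent → not met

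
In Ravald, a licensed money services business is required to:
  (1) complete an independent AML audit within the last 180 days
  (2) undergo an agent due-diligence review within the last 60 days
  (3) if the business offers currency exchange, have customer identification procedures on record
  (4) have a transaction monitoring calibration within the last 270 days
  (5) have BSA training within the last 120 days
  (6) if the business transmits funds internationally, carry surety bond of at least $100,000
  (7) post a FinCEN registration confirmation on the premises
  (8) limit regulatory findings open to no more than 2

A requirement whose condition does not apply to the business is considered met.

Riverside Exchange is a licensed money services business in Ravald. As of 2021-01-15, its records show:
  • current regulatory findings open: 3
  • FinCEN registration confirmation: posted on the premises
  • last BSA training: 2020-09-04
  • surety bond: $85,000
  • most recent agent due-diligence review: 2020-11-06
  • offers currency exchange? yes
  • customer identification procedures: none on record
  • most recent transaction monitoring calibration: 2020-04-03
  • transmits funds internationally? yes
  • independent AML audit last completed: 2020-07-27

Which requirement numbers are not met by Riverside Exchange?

2, 3, 4, 5, 6, 8

1. independent AML audit 172 days ago vs limit 180 → met
2. agent due-diligence review 70 days ago vs limit 60 → not met
3. condition 'offers currency exchange' holds; customer identification procedures absent → not met
4. transaction monitoring calibration 287 days ago vs limit 270 → not met
5. BSA training 133 days ago vs limit 120 → not met
6. condition 'transmits funds internationally' holds; surety bond $85,000 < $100,000 → not met
7. FinCEN registration confirmation present → met
8. regulatory findings open 3 > 2 → not met
Not met: 2, 3, 4, 5, 6, 8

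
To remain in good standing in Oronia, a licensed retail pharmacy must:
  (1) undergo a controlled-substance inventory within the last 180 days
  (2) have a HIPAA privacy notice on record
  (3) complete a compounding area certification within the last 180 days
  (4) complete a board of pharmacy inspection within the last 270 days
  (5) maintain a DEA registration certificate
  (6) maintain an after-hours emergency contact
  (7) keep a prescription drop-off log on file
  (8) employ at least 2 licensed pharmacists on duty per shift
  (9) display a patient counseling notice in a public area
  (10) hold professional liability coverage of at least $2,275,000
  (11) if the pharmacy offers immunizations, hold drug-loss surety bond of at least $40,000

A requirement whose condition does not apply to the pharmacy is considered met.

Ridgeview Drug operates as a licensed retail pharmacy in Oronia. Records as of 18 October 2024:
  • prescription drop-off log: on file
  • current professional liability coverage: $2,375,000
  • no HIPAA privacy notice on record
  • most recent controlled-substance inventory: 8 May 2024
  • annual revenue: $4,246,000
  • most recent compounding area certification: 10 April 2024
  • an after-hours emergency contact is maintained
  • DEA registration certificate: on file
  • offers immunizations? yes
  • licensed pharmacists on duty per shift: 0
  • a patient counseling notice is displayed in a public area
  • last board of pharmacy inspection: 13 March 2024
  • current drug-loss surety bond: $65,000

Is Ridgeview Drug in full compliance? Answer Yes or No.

1. controlled-substance inventory 163 days ago vs limit 180 → met
2. HIPAA privacy notice absent → not met
3. compounding area certification 191 days ago vs limit 180 → not met
4. board of pharmacy inspection 219 days ago vs limit 270 → met
5. DEA registration certificate present → met
6. after-hours emergency contact present → met
7. prescription drop-off log present → met
8. licensed pharmacists on duty per shift 0 < 2 → not met
9. patient counseling notice present → met
10. professional liability coverage $2,375,000 ≥ $2,275,000 → met
11. condition 'offers immunizations' holds; drug-loss surety bond $65,000 ≥ $40,000 → met
Not met: 2, 3, 8

No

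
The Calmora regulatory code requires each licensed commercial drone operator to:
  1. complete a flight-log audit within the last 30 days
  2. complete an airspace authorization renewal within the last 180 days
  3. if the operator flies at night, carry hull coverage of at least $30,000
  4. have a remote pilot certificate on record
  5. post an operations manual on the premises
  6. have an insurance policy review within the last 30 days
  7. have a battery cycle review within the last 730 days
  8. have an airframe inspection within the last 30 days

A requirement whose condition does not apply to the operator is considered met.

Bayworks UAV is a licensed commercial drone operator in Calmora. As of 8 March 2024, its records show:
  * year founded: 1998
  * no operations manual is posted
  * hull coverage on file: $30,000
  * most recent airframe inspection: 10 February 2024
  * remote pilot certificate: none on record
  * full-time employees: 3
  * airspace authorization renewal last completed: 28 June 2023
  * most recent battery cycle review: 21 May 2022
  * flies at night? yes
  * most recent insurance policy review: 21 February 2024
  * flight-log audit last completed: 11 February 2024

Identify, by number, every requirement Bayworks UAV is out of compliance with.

2, 4, 5

1. flight-log audit 26 days ago vs limit 30 → met
2. airspace authorization renewal 254 days ago vs limit 180 → not met
3. condition 'flies at night' holds; hull coverage $30,000 ≥ $30,000 → met
4. remote pilot certificate absent → not met
5. operations manual absent → not met
6. insurance policy review 16 days ago vs limit 30 → met
7. battery cycle review 657 days ago vs limit 730 → met
8. airframe inspection 27 days ago vs limit 30 → met
Not met: 2, 4, 5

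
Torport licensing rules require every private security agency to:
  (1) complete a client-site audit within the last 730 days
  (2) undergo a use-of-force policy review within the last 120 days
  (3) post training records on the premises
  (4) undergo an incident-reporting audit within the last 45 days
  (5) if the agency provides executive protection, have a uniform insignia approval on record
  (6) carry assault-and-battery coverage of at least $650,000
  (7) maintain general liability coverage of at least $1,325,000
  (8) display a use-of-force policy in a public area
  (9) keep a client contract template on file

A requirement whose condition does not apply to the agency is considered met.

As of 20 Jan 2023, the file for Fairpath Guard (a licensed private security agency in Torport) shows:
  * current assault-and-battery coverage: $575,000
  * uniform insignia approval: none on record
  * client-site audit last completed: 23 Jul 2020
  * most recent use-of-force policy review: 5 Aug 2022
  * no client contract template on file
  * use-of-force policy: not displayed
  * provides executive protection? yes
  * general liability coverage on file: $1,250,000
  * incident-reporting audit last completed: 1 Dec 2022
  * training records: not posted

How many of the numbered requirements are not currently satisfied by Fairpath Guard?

9

1. client-site audit 911 days ago vs limit 730 → not met
2. use-of-force policy review 168 days ago vs limit 120 → not met
3. training records absent → not met
4. incident-reporting audit 50 days ago vs limit 45 → not met
5. condition 'provides executive protection' holds; uniform insignia approval absent → not met
6. assault-and-battery coverage $575,000 < $650,000 → not met
7. general liability coverage $1,250,000 < $1,325,000 → not met
8. use-of-force policy absent → not met
9. client contract template absent → not met
Not met: 9 of 9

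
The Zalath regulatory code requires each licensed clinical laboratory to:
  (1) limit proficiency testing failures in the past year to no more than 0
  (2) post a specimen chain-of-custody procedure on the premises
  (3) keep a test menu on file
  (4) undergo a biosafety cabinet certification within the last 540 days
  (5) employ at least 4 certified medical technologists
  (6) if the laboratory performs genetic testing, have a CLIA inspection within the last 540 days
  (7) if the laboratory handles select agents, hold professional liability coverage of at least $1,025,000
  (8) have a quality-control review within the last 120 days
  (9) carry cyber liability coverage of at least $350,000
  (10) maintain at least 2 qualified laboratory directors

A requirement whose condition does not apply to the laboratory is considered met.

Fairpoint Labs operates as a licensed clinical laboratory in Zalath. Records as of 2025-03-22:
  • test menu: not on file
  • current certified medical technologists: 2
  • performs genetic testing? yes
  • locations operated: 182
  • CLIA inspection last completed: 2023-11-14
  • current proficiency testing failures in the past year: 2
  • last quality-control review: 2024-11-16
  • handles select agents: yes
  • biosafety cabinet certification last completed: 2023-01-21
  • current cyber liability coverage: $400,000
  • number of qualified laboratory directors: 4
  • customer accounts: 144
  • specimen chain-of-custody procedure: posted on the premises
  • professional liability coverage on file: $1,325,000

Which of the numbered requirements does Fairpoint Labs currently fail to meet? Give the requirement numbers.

1. proficiency testing failures in the past year 2 > 0 → not met
2. specimen chain-of-custody procedure present → met
3. test menu absent → not met
4. biosafety cabinet certification 791 days ago vs limit 540 → not met
5. certified medical technologists 2 < 4 → not met
6. condition 'performs genetic testing' holds; CLIA inspection 494 days ago vs limit 540 → met
7. condition 'handles select agents' holds; professional liability coverage $1,325,000 ≥ $1,025,000 → met
8. quality-control review 126 days ago vs limit 120 → not met
9. cyber liability coverage $400,000 ≥ $350,000 → met
10. qualified laboratory directors 4 ≥ 2 → met
Not met: 1, 3, 4, 5, 8

1, 3, 4, 5, 8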